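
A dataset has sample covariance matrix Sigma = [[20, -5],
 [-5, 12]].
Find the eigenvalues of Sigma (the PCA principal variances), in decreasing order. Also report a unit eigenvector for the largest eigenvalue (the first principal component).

Step 1 — characteristic polynomial of 2×2 Sigma:
  det(Sigma - λI) = λ² - trace · λ + det = 0.
  trace = 20 + 12 = 32, det = 20·12 - (-5)² = 215.
Step 2 — discriminant:
  Δ = trace² - 4·det = 1024 - 860 = 164.
Step 3 — eigenvalues:
  λ = (trace ± √Δ)/2 = (32 ± 12.8062)/2,
  λ_1 = 22.4031,  λ_2 = 9.5969.

Step 4 — unit eigenvector for λ_1: solve (Sigma - λ_1 I)v = 0. First row:
  (20 - 22.4031)·v_x + (-5)·v_y = 0, i.e. (-2.4031)·v_x + (-5)·v_y = 0,
  so v ∝ (b, λ_1 - a) = (-5, 2.4031); multiply by -1 so the first entry is positive: u = (5, -2.4031).
  ||u|| = √((5)² + (-2.4031)²) = √(30.775) ≈ 5.5475,
  v_1 = u/||u|| ≈ (0.9013, -0.4332) (||v_1|| = 1).

λ_1 = 22.4031,  λ_2 = 9.5969;  v_1 ≈ (0.9013, -0.4332)


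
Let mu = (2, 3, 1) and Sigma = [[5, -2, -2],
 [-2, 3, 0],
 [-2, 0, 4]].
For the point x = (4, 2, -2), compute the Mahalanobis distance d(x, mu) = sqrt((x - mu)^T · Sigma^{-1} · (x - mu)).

Step 1 — centre the observation: (x - mu) = (2, -1, -3).

Step 2 — invert Sigma (cofactor / det for 3×3, or solve directly):
  Sigma^{-1} = [[0.375, 0.25, 0.1875],
 [0.25, 0.5, 0.125],
 [0.1875, 0.125, 0.3438]].

Step 3 — form the quadratic (x - mu)^T · Sigma^{-1} · (x - mu):
  Sigma^{-1} · (x - mu) = (-0.0625, -0.375, -0.7812).
  (x - mu)^T · [Sigma^{-1} · (x - mu)] = (2)·(-0.0625) + (-1)·(-0.375) + (-3)·(-0.7812) = 2.5938.

Step 4 — take square root: d = √(2.5938) ≈ 1.6105.

d(x, mu) = √(2.5938) ≈ 1.6105


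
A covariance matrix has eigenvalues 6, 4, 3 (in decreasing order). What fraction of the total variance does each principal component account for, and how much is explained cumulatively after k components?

Step 1 — total variance = trace(Sigma) = Σ λ_i = 6 + 4 + 3 = 13.

Step 2 — fraction explained by component i = λ_i / Σ λ:
  PC1: 6/13 = 0.4615
  PC2: 4/13 = 0.3077
  PC3: 3/13 = 0.2308

Step 3 — cumulative fraction after k components = (λ_1 + ... + λ_k) / Σ λ:
  k = 1: 6/13 = 0.4615
  k = 2: (6 + 4)/13 = 10/13 = 0.7692
  k = 3: (6 + 4 + 3)/13 = 13/13 = 1

Summary (fraction, with percent):

explained: PC1 0.4615 (46.15%), PC2 0.3077 (30.77%), PC3 0.2308 (23.08%);  cumulative: 0.4615, 0.7692, 1


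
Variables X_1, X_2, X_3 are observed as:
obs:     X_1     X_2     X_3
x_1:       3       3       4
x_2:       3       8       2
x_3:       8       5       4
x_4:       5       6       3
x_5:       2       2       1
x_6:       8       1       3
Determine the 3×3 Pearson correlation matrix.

Step 1 — column means:
  mean(X_1) = (3 + 3 + 8 + 5 + 2 + 8) / 6 = 29/6 = 4.8333
  mean(X_2) = (3 + 8 + 5 + 6 + 2 + 1) / 6 = 25/6 = 4.1667
  mean(X_3) = (4 + 2 + 4 + 3 + 1 + 3) / 6 = 17/6 = 2.8333

Step 2 — sample variances and covariances s[i,j] = (1/(n-1)) · Σ_k (x_{k,i} - mean_i) · (x_{k,j} - mean_j), with n-1 = 5:
  s[X_1,X_1] = ((-1.8333)·(-1.8333) + (-1.8333)·(-1.8333) + (3.1667)·(3.1667) + (0.1667)·(0.1667) + (-2.8333)·(-2.8333) + (3.1667)·(3.1667)) / 5 = 34.8333/5 = 6.9667
  s[X_1,X_2] = ((-1.8333)·(-1.1667) + (-1.8333)·(3.8333) + (3.1667)·(0.8333) + (0.1667)·(1.8333) + (-2.8333)·(-2.1667) + (3.1667)·(-3.1667)) / 5 = -5.8333/5 = -1.1667
  s[X_1,X_3] = ((-1.8333)·(1.1667) + (-1.8333)·(-0.8333) + (3.1667)·(1.1667) + (0.1667)·(0.1667) + (-2.8333)·(-1.8333) + (3.1667)·(0.1667)) / 5 = 8.8333/5 = 1.7667
  s[X_2,X_2] = ((-1.1667)·(-1.1667) + (3.8333)·(3.8333) + (0.8333)·(0.8333) + (1.8333)·(1.8333) + (-2.1667)·(-2.1667) + (-3.1667)·(-3.1667)) / 5 = 34.8333/5 = 6.9667
  s[X_2,X_3] = ((-1.1667)·(1.1667) + (3.8333)·(-0.8333) + (0.8333)·(1.1667) + (1.8333)·(0.1667) + (-2.1667)·(-1.8333) + (-3.1667)·(0.1667)) / 5 = 0.1667/5 = 0.0333
  s[X_3,X_3] = ((1.1667)·(1.1667) + (-0.8333)·(-0.8333) + (1.1667)·(1.1667) + (0.1667)·(0.1667) + (-1.8333)·(-1.8333) + (0.1667)·(0.1667)) / 5 = 6.8333/5 = 1.3667
  Sample standard deviations s_i = √(s[i,i]):
  s(X_1) = √(6.9667) = 2.6394
  s(X_2) = √(6.9667) = 2.6394
  s(X_3) = √(1.3667) = 1.169

Step 3 — r_{ij} = s_{ij} / (s_i · s_j):
  r[X_1,X_1] = 1 (diagonal).
  r[X_1,X_2] = -1.1667 / (2.6394 · 2.6394) = -1.1667 / 6.9667 = -0.1675
  r[X_1,X_3] = 1.7667 / (2.6394 · 1.169) = 1.7667 / 3.0856 = 0.5725
  r[X_2,X_2] = 1 (diagonal).
  r[X_2,X_3] = 0.0333 / (2.6394 · 1.169) = 0.0333 / 3.0856 = 0.0108
  r[X_3,X_3] = 1 (diagonal).

R is symmetric with unit diagonal. Assembling:

R = [[1, -0.1675, 0.5725],
 [-0.1675, 1, 0.0108],
 [0.5725, 0.0108, 1]]


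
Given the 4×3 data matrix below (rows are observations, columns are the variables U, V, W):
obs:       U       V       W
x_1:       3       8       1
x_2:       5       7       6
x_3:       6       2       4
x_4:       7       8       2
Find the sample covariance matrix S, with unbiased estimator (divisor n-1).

Step 1 — column means:
  mean(U) = (3 + 5 + 6 + 7) / 4 = 21/4 = 5.25
  mean(V) = (8 + 7 + 2 + 8) / 4 = 25/4 = 6.25
  mean(W) = (1 + 6 + 4 + 2) / 4 = 13/4 = 3.25

Step 2 — sample covariance S[i,j] = (1/(n-1)) · Σ_k (x_{k,i} - mean_i) · (x_{k,j} - mean_j), with n-1 = 3.
  S[U,U] = ((-2.25)·(-2.25) + (-0.25)·(-0.25) + (0.75)·(0.75) + (1.75)·(1.75)) / 3 = 8.75/3 = 2.9167
  S[U,V] = ((-2.25)·(1.75) + (-0.25)·(0.75) + (0.75)·(-4.25) + (1.75)·(1.75)) / 3 = -4.25/3 = -1.4167
  S[U,W] = ((-2.25)·(-2.25) + (-0.25)·(2.75) + (0.75)·(0.75) + (1.75)·(-1.25)) / 3 = 2.75/3 = 0.9167
  S[V,V] = ((1.75)·(1.75) + (0.75)·(0.75) + (-4.25)·(-4.25) + (1.75)·(1.75)) / 3 = 24.75/3 = 8.25
  S[V,W] = ((1.75)·(-2.25) + (0.75)·(2.75) + (-4.25)·(0.75) + (1.75)·(-1.25)) / 3 = -7.25/3 = -2.4167
  S[W,W] = ((-2.25)·(-2.25) + (2.75)·(2.75) + (0.75)·(0.75) + (-1.25)·(-1.25)) / 3 = 14.75/3 = 4.9167

S is symmetric (S[j,i] = S[i,j]). Assembling:

S = [[2.9167, -1.4167, 0.9167],
 [-1.4167, 8.25, -2.4167],
 [0.9167, -2.4167, 4.9167]]


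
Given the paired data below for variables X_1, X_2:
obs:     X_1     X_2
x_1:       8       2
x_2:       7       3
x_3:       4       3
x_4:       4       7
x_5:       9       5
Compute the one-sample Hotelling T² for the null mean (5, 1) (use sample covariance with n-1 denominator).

Step 1 — sample mean vector:
  mean(X_1) = (8 + 7 + 4 + 4 + 9) / 5 = 32/5 = 6.4
  mean(X_2) = (2 + 3 + 3 + 7 + 5) / 5 = 20/5 = 4
  x̄ = (6.4, 4),  deviation x̄ - mu_0 = (6.4, 4) - (5, 1) = (1.4, 3).

Step 2 — sample covariance matrix, S[i,j] = (1/(n-1)) · Σ_k (x_{k,i} - mean_i) · (x_{k,j} - mean_j), divisor n-1 = 4:
  S[X_1,X_1] = ((1.6)·(1.6) + (0.6)·(0.6) + (-2.4)·(-2.4) + (-2.4)·(-2.4) + (2.6)·(2.6)) / 4 = 21.2/4 = 5.3
  S[X_1,X_2] = ((1.6)·(-2) + (0.6)·(-1) + (-2.4)·(-1) + (-2.4)·(3) + (2.6)·(1)) / 4 = -6/4 = -1.5
  S[X_2,X_2] = ((-2)·(-2) + (-1)·(-1) + (-1)·(-1) + (3)·(3) + (1)·(1)) / 4 = 16/4 = 4
  S = [[5.3, -1.5],
 [-1.5, 4]].

Step 3 — invert S. det(S) = 5.3·4 - (-1.5)² = 18.95.
  S^{-1} = (1/det) · [[d, -b], [-b, a]] = [[0.2111, 0.0792],
 [0.0792, 0.2797]].

Step 4 — quadratic form (x̄ - mu_0)^T · S^{-1} · (x̄ - mu_0):
  S^{-1} · (x̄ - mu_0) = (0.533, 0.9499),
  (x̄ - mu_0)^T · [...] = (1.4)·(0.533) + (3)·(0.9499) = 3.5958.

Step 5 — scale by n: T² = 5 · 3.5958 = 17.9789.

T² ≈ 17.9789


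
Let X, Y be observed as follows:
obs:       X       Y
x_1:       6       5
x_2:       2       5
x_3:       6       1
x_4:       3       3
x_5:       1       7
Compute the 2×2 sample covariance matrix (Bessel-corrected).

Step 1 — column means:
  mean(X) = (6 + 2 + 6 + 3 + 1) / 5 = 18/5 = 3.6
  mean(Y) = (5 + 5 + 1 + 3 + 7) / 5 = 21/5 = 4.2

Step 2 — sample covariance S[i,j] = (1/(n-1)) · Σ_k (x_{k,i} - mean_i) · (x_{k,j} - mean_j), with n-1 = 4.
  S[X,X] = ((2.4)·(2.4) + (-1.6)·(-1.6) + (2.4)·(2.4) + (-0.6)·(-0.6) + (-2.6)·(-2.6)) / 4 = 21.2/4 = 5.3
  S[X,Y] = ((2.4)·(0.8) + (-1.6)·(0.8) + (2.4)·(-3.2) + (-0.6)·(-1.2) + (-2.6)·(2.8)) / 4 = -13.6/4 = -3.4
  S[Y,Y] = ((0.8)·(0.8) + (0.8)·(0.8) + (-3.2)·(-3.2) + (-1.2)·(-1.2) + (2.8)·(2.8)) / 4 = 20.8/4 = 5.2

S is symmetric (S[j,i] = S[i,j]). Assembling:

S = [[5.3, -3.4],
 [-3.4, 5.2]]


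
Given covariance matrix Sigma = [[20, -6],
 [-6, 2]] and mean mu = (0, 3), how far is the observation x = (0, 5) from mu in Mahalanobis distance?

Step 1 — centre the observation: (x - mu) = (0, 2).

Step 2 — invert Sigma. det(Sigma) = 20·2 - (-6)² = 4.
  Sigma^{-1} = (1/det) · [[d, -b], [-b, a]] = [[0.5, 1.5],
 [1.5, 5]].

Step 3 — form the quadratic (x - mu)^T · Sigma^{-1} · (x - mu):
  Sigma^{-1} · (x - mu) = (3, 10).
  (x - mu)^T · [Sigma^{-1} · (x - mu)] = (0)·(3) + (2)·(10) = 20.

Step 4 — take square root: d = √(20) ≈ 4.4721.

d(x, mu) = √(20) ≈ 4.4721


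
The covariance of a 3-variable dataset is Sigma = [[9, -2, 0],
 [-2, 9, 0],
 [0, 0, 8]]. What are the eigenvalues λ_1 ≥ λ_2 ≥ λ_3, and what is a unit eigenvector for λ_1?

Step 1 — characteristic polynomial p(λ) = det(λI - Sigma) = λ³ - tr·λ² + c_1·λ - det, where tr = trace, c_1 = sum of the principal 2×2 minors, det = det(Sigma):
  tr = 9 + 9 + 8 = 26,
  c_1 = (9·9 - (-2)²) + (9·8 - (0)²) + (9·8 - (0)²) = 77 + 72 + 72 = 221,
  det = 9·(9·8 - (0)²) - (-2)·((-2)·8 - (0)·(0)) + (0)·((-2)·(0) - 9·(0)) = 9·(72) - (-2)·(-16) + (0)·(0) = 616.
  So p(λ) = λ³ - 26λ² + 221λ - 616.
Step 2 — look for an integer root (rational root theorem: any rational root is an integer divisor of 616). Testing λ = 7:
  p(7) = 343 - 1274 + 1547 - 616 = 0  ✓
  Dividing out (λ - 7): p(λ) = (λ - 7)(λ² - 19λ + 88).
Step 3 — remaining eigenvalues from the quadratic λ² - 19λ + 88 = 0:
  Δ = 19² - 4·88 = 361 - 352 = 9,  λ = (19 ± √9)/2 = (19 ± 3)/2 = 11 or 8.
  Sorted: λ_1 = 11,  λ_2 = 8,  λ_3 = 7  (check: sum = 26 = tr ✓).

Step 4 — unit eigenvector for λ_1 = 11: v spans the null space of (Sigma - λ_1 I), whose rows are
  r_1 = (-2, -2, 0),  r_2 = (-2, -2, 0),  r_3 = (0, 0, -3).
  v is orthogonal to every row, so take v ∝ r_1 × r_3 = ((-2)·(-3) - (0)·(0), (0)·(0) - (-2)·(-3), (-2)·(0) - (-2)·(0)) = (6, -6, 0).
  Rescale (divide by 6): u = (1, -1, 0).
  ||u|| = √((1)² + (-1)² + (0)²) = √(2) ≈ 1.4142,  v_1 = u/||u|| ≈ (0.7071, -0.7071, 0) (||v_1|| = 1).

λ_1 = 11,  λ_2 = 8,  λ_3 = 7;  v_1 ≈ (0.7071, -0.7071, 0)


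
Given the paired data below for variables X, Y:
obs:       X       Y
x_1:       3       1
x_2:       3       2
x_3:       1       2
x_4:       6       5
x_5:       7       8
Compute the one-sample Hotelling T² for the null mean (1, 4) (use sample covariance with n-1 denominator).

Step 1 — sample mean vector:
  mean(X) = (3 + 3 + 1 + 6 + 7) / 5 = 20/5 = 4
  mean(Y) = (1 + 2 + 2 + 5 + 8) / 5 = 18/5 = 3.6
  x̄ = (4, 3.6),  deviation x̄ - mu_0 = (4, 3.6) - (1, 4) = (3, -0.4).

Step 2 — sample covariance matrix, S[i,j] = (1/(n-1)) · Σ_k (x_{k,i} - mean_i) · (x_{k,j} - mean_j), divisor n-1 = 4:
  S[X,X] = ((-1)·(-1) + (-1)·(-1) + (-3)·(-3) + (2)·(2) + (3)·(3)) / 4 = 24/4 = 6
  S[X,Y] = ((-1)·(-2.6) + (-1)·(-1.6) + (-3)·(-1.6) + (2)·(1.4) + (3)·(4.4)) / 4 = 25/4 = 6.25
  S[Y,Y] = ((-2.6)·(-2.6) + (-1.6)·(-1.6) + (-1.6)·(-1.6) + (1.4)·(1.4) + (4.4)·(4.4)) / 4 = 33.2/4 = 8.3
  S = [[6, 6.25],
 [6.25, 8.3]].

Step 3 — invert S. det(S) = 6·8.3 - (6.25)² = 10.7375.
  S^{-1} = (1/det) · [[d, -b], [-b, a]] = [[0.773, -0.5821],
 [-0.5821, 0.5588]].

Step 4 — quadratic form (x̄ - mu_0)^T · S^{-1} · (x̄ - mu_0):
  S^{-1} · (x̄ - mu_0) = (2.5518, -1.9697),
  (x̄ - mu_0)^T · [...] = (3)·(2.5518) + (-0.4)·(-1.9697) = 8.4433.

Step 5 — scale by n: T² = 5 · 8.4433 = 42.2165.

T² ≈ 42.2165


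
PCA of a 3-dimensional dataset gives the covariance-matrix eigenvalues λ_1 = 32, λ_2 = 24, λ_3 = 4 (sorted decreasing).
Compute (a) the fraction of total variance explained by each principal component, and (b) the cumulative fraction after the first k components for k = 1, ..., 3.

Step 1 — total variance = trace(Sigma) = Σ λ_i = 32 + 24 + 4 = 60.

Step 2 — fraction explained by component i = λ_i / Σ λ:
  PC1: 32/60 = 0.5333
  PC2: 24/60 = 0.4
  PC3: 4/60 = 0.0667

Step 3 — cumulative fraction after k components = (λ_1 + ... + λ_k) / Σ λ:
  k = 1: 32/60 = 0.5333
  k = 2: (32 + 24)/60 = 56/60 = 0.9333
  k = 3: (32 + 24 + 4)/60 = 60/60 = 1

Summary (fraction, with percent):

explained: PC1 0.5333 (53.33%), PC2 0.4 (40%), PC3 0.0667 (6.67%);  cumulative: 0.5333, 0.9333, 1


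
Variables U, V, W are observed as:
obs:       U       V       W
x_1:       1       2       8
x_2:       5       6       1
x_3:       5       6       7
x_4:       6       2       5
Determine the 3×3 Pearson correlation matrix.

Step 1 — column means:
  mean(U) = (1 + 5 + 5 + 6) / 4 = 17/4 = 4.25
  mean(V) = (2 + 6 + 6 + 2) / 4 = 16/4 = 4
  mean(W) = (8 + 1 + 7 + 5) / 4 = 21/4 = 5.25

Step 2 — sample variances and covariances s[i,j] = (1/(n-1)) · Σ_k (x_{k,i} - mean_i) · (x_{k,j} - mean_j), with n-1 = 3:
  s[U,U] = ((-3.25)·(-3.25) + (0.75)·(0.75) + (0.75)·(0.75) + (1.75)·(1.75)) / 3 = 14.75/3 = 4.9167
  s[U,V] = ((-3.25)·(-2) + (0.75)·(2) + (0.75)·(2) + (1.75)·(-2)) / 3 = 6/3 = 2
  s[U,W] = ((-3.25)·(2.75) + (0.75)·(-4.25) + (0.75)·(1.75) + (1.75)·(-0.25)) / 3 = -11.25/3 = -3.75
  s[V,V] = ((-2)·(-2) + (2)·(2) + (2)·(2) + (-2)·(-2)) / 3 = 16/3 = 5.3333
  s[V,W] = ((-2)·(2.75) + (2)·(-4.25) + (2)·(1.75) + (-2)·(-0.25)) / 3 = -10/3 = -3.3333
  s[W,W] = ((2.75)·(2.75) + (-4.25)·(-4.25) + (1.75)·(1.75) + (-0.25)·(-0.25)) / 3 = 28.75/3 = 9.5833
  Sample standard deviations s_i = √(s[i,i]):
  s(U) = √(4.9167) = 2.2174
  s(V) = √(5.3333) = 2.3094
  s(W) = √(9.5833) = 3.0957

Step 3 — r_{ij} = s_{ij} / (s_i · s_j):
  r[U,U] = 1 (diagonal).
  r[U,V] = 2 / (2.2174 · 2.3094) = 2 / 5.1208 = 0.3906
  r[U,W] = -3.75 / (2.2174 · 3.0957) = -3.75 / 6.8643 = -0.5463
  r[V,V] = 1 (diagonal).
  r[V,W] = -3.3333 / (2.3094 · 3.0957) = -3.3333 / 7.1492 = -0.4663
  r[W,W] = 1 (diagonal).

R is symmetric with unit diagonal. Assembling:

R = [[1, 0.3906, -0.5463],
 [0.3906, 1, -0.4663],
 [-0.5463, -0.4663, 1]]


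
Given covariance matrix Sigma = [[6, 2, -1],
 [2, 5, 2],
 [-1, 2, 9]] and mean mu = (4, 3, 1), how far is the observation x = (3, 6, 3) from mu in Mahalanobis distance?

Step 1 — centre the observation: (x - mu) = (-1, 3, 2).

Step 2 — invert Sigma (cofactor / det for 3×3, or solve directly):
  Sigma^{-1} = [[0.2081, -0.1015, 0.0457],
 [-0.1015, 0.269, -0.0711],
 [0.0457, -0.0711, 0.132]].

Step 3 — form the quadratic (x - mu)^T · Sigma^{-1} · (x - mu):
  Sigma^{-1} · (x - mu) = (-0.4213, 0.7665, 0.0051).
  (x - mu)^T · [Sigma^{-1} · (x - mu)] = (-1)·(-0.4213) + (3)·(0.7665) + (2)·(0.0051) = 2.731.

Step 4 — take square root: d = √(2.731) ≈ 1.6526.

d(x, mu) = √(2.731) ≈ 1.6526


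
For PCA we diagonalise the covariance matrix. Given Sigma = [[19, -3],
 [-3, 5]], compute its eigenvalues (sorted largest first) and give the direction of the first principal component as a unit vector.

Step 1 — characteristic polynomial of 2×2 Sigma:
  det(Sigma - λI) = λ² - trace · λ + det = 0.
  trace = 19 + 5 = 24, det = 19·5 - (-3)² = 86.
Step 2 — discriminant:
  Δ = trace² - 4·det = 576 - 344 = 232.
Step 3 — eigenvalues:
  λ = (trace ± √Δ)/2 = (24 ± 15.2315)/2,
  λ_1 = 19.6158,  λ_2 = 4.3842.

Step 4 — unit eigenvector for λ_1: solve (Sigma - λ_1 I)v = 0. First row:
  (19 - 19.6158)·v_x + (-3)·v_y = 0, i.e. (-0.6158)·v_x + (-3)·v_y = 0,
  so v ∝ (b, λ_1 - a) = (-3, 0.6158); multiply by -1 so the first entry is positive: u = (3, -0.6158).
  ||u|| = √((3)² + (-0.6158)²) = √(9.3792) ≈ 3.0625,
  v_1 = u/||u|| ≈ (0.9796, -0.2011) (||v_1|| = 1).

λ_1 = 19.6158,  λ_2 = 4.3842;  v_1 ≈ (0.9796, -0.2011)


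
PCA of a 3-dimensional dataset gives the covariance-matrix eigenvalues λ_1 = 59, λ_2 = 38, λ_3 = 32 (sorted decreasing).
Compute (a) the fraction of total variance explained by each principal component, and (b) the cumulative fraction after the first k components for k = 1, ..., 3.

Step 1 — total variance = trace(Sigma) = Σ λ_i = 59 + 38 + 32 = 129.

Step 2 — fraction explained by component i = λ_i / Σ λ:
  PC1: 59/129 = 0.4574
  PC2: 38/129 = 0.2946
  PC3: 32/129 = 0.2481

Step 3 — cumulative fraction after k components = (λ_1 + ... + λ_k) / Σ λ:
  k = 1: 59/129 = 0.4574
  k = 2: (59 + 38)/129 = 97/129 = 0.7519
  k = 3: (59 + 38 + 32)/129 = 129/129 = 1

Summary (fraction, with percent):

explained: PC1 0.4574 (45.74%), PC2 0.2946 (29.46%), PC3 0.2481 (24.81%);  cumulative: 0.4574, 0.7519, 1


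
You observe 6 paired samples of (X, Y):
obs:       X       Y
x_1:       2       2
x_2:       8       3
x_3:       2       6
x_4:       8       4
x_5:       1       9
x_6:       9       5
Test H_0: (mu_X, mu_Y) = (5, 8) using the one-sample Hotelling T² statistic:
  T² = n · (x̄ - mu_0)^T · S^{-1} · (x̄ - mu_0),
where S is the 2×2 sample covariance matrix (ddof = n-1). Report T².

Step 1 — sample mean vector:
  mean(X) = (2 + 8 + 2 + 8 + 1 + 9) / 6 = 30/6 = 5
  mean(Y) = (2 + 3 + 6 + 4 + 9 + 5) / 6 = 29/6 = 4.8333
  x̄ = (5, 4.8333),  deviation x̄ - mu_0 = (5, 4.8333) - (5, 8) = (0, -3.1667).

Step 2 — sample covariance matrix, S[i,j] = (1/(n-1)) · Σ_k (x_{k,i} - mean_i) · (x_{k,j} - mean_j), divisor n-1 = 5:
  S[X,X] = ((-3)·(-3) + (3)·(3) + (-3)·(-3) + (3)·(3) + (-4)·(-4) + (4)·(4)) / 5 = 68/5 = 13.6
  S[X,Y] = ((-3)·(-2.8333) + (3)·(-1.8333) + (-3)·(1.1667) + (3)·(-0.8333) + (-4)·(4.1667) + (4)·(0.1667)) / 5 = -19/5 = -3.8
  S[Y,Y] = ((-2.8333)·(-2.8333) + (-1.8333)·(-1.8333) + (1.1667)·(1.1667) + (-0.8333)·(-0.8333) + (4.1667)·(4.1667) + (0.1667)·(0.1667)) / 5 = 30.8333/5 = 6.1667
  S = [[13.6, -3.8],
 [-3.8, 6.1667]].

Step 3 — invert S. det(S) = 13.6·6.1667 - (-3.8)² = 69.4267.
  S^{-1} = (1/det) · [[d, -b], [-b, a]] = [[0.0888, 0.0547],
 [0.0547, 0.1959]].

Step 4 — quadratic form (x̄ - mu_0)^T · S^{-1} · (x̄ - mu_0):
  S^{-1} · (x̄ - mu_0) = (-0.1733, -0.6203),
  (x̄ - mu_0)^T · [...] = (0)·(-0.1733) + (-3.1667)·(-0.6203) = 1.9643.

Step 5 — scale by n: T² = 6 · 1.9643 = 11.7861.

T² ≈ 11.7861


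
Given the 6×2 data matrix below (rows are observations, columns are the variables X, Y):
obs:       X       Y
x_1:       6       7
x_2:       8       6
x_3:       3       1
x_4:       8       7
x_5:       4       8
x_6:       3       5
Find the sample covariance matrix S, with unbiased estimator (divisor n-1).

Step 1 — column means:
  mean(X) = (6 + 8 + 3 + 8 + 4 + 3) / 6 = 32/6 = 5.3333
  mean(Y) = (7 + 6 + 1 + 7 + 8 + 5) / 6 = 34/6 = 5.6667

Step 2 — sample covariance S[i,j] = (1/(n-1)) · Σ_k (x_{k,i} - mean_i) · (x_{k,j} - mean_j), with n-1 = 5.
  S[X,X] = ((0.6667)·(0.6667) + (2.6667)·(2.6667) + (-2.3333)·(-2.3333) + (2.6667)·(2.6667) + (-1.3333)·(-1.3333) + (-2.3333)·(-2.3333)) / 5 = 27.3333/5 = 5.4667
  S[X,Y] = ((0.6667)·(1.3333) + (2.6667)·(0.3333) + (-2.3333)·(-4.6667) + (2.6667)·(1.3333) + (-1.3333)·(2.3333) + (-2.3333)·(-0.6667)) / 5 = 14.6667/5 = 2.9333
  S[Y,Y] = ((1.3333)·(1.3333) + (0.3333)·(0.3333) + (-4.6667)·(-4.6667) + (1.3333)·(1.3333) + (2.3333)·(2.3333) + (-0.6667)·(-0.6667)) / 5 = 31.3333/5 = 6.2667

S is symmetric (S[j,i] = S[i,j]). Assembling:

S = [[5.4667, 2.9333],
 [2.9333, 6.2667]]


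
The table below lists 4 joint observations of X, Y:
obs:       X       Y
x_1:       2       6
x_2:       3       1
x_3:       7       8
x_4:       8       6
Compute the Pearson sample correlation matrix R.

Step 1 — column means:
  mean(X) = (2 + 3 + 7 + 8) / 4 = 20/4 = 5
  mean(Y) = (6 + 1 + 8 + 6) / 4 = 21/4 = 5.25

Step 2 — sample variances and covariances s[i,j] = (1/(n-1)) · Σ_k (x_{k,i} - mean_i) · (x_{k,j} - mean_j), with n-1 = 3:
  s[X,X] = ((-3)·(-3) + (-2)·(-2) + (2)·(2) + (3)·(3)) / 3 = 26/3 = 8.6667
  s[X,Y] = ((-3)·(0.75) + (-2)·(-4.25) + (2)·(2.75) + (3)·(0.75)) / 3 = 14/3 = 4.6667
  s[Y,Y] = ((0.75)·(0.75) + (-4.25)·(-4.25) + (2.75)·(2.75) + (0.75)·(0.75)) / 3 = 26.75/3 = 8.9167
  Sample standard deviations s_i = √(s[i,i]):
  s(X) = √(8.6667) = 2.9439
  s(Y) = √(8.9167) = 2.9861

Step 3 — r_{ij} = s_{ij} / (s_i · s_j):
  r[X,X] = 1 (diagonal).
  r[X,Y] = 4.6667 / (2.9439 · 2.9861) = 4.6667 / 8.7908 = 0.5309
  r[Y,Y] = 1 (diagonal).

R is symmetric with unit diagonal. Assembling:

R = [[1, 0.5309],
 [0.5309, 1]]


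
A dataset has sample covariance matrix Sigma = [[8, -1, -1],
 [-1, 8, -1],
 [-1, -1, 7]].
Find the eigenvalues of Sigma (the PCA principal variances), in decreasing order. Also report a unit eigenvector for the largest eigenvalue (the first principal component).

Step 1 — characteristic polynomial p(λ) = det(λI - Sigma) = λ³ - tr·λ² + c_1·λ - det, where tr = trace, c_1 = sum of the principal 2×2 minors, det = det(Sigma):
  tr = 8 + 8 + 7 = 23,
  c_1 = (8·8 - (-1)²) + (8·7 - (-1)²) + (8·7 - (-1)²) = 63 + 55 + 55 = 173,
  det = 8·(8·7 - (-1)²) - (-1)·((-1)·7 - (-1)·(-1)) + (-1)·((-1)·(-1) - 8·(-1)) = 8·(55) - (-1)·(-8) + (-1)·(9) = 423.
  So p(λ) = λ³ - 23λ² + 173λ - 423.
Step 2 — look for an integer root (rational root theorem: any rational root is an integer divisor of 423). Testing λ = 9:
  p(9) = 729 - 1863 + 1557 - 423 = 0  ✓
  Dividing out (λ - 9): p(λ) = (λ - 9)(λ² - 14λ + 47).
Step 3 — remaining eigenvalues from the quadratic λ² - 14λ + 47 = 0:
  Δ = 14² - 4·47 = 196 - 188 = 8,  λ = (14 ± √8)/2 = (14 ± 2.8284)/2 ≈ 8.4142 or 5.5858.
  Sorted: λ_1 = 9,  λ_2 = 8.4142,  λ_3 = 5.5858  (check: sum = 23 = tr ✓).

Step 4 — unit eigenvector for λ_1 = 9: v spans the null space of (Sigma - λ_1 I), whose rows are
  r_1 = (-1, -1, -1),  r_2 = (-1, -1, -1),  r_3 = (-1, -1, -2).
  v is orthogonal to every row, so take v ∝ r_1 × r_3 = ((-1)·(-2) - (-1)·(-1), (-1)·(-1) - (-1)·(-2), (-1)·(-1) - (-1)·(-1)) = (1, -1, 0).
  Let u = (1, -1, 0).
  ||u|| = √((1)² + (-1)² + (0)²) = √(2) ≈ 1.4142,  v_1 = u/||u|| ≈ (0.7071, -0.7071, 0) (||v_1|| = 1).

λ_1 = 9,  λ_2 = 8.4142,  λ_3 = 5.5858;  v_1 ≈ (0.7071, -0.7071, 0)


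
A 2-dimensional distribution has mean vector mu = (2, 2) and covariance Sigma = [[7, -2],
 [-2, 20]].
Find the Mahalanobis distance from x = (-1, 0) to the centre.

Step 1 — centre the observation: (x - mu) = (-3, -2).

Step 2 — invert Sigma. det(Sigma) = 7·20 - (-2)² = 136.
  Sigma^{-1} = (1/det) · [[d, -b], [-b, a]] = [[0.1471, 0.0147],
 [0.0147, 0.0515]].

Step 3 — form the quadratic (x - mu)^T · Sigma^{-1} · (x - mu):
  Sigma^{-1} · (x - mu) = (-0.4706, -0.1471).
  (x - mu)^T · [Sigma^{-1} · (x - mu)] = (-3)·(-0.4706) + (-2)·(-0.1471) = 1.7059.

Step 4 — take square root: d = √(1.7059) ≈ 1.3061.

d(x, mu) = √(1.7059) ≈ 1.3061


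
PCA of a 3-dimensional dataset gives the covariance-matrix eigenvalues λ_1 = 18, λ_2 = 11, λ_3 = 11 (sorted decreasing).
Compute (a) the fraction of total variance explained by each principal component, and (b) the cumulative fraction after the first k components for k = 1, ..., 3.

Step 1 — total variance = trace(Sigma) = Σ λ_i = 18 + 11 + 11 = 40.

Step 2 — fraction explained by component i = λ_i / Σ λ:
  PC1: 18/40 = 0.45
  PC2: 11/40 = 0.275
  PC3: 11/40 = 0.275

Step 3 — cumulative fraction after k components = (λ_1 + ... + λ_k) / Σ λ:
  k = 1: 18/40 = 0.45
  k = 2: (18 + 11)/40 = 29/40 = 0.725
  k = 3: (18 + 11 + 11)/40 = 40/40 = 1

Summary (fraction, with percent):

explained: PC1 0.45 (45%), PC2 0.275 (27.5%), PC3 0.275 (27.5%);  cumulative: 0.45, 0.725, 1


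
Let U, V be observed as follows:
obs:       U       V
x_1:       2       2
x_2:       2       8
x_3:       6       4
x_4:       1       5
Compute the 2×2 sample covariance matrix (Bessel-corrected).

Step 1 — column means:
  mean(U) = (2 + 2 + 6 + 1) / 4 = 11/4 = 2.75
  mean(V) = (2 + 8 + 4 + 5) / 4 = 19/4 = 4.75

Step 2 — sample covariance S[i,j] = (1/(n-1)) · Σ_k (x_{k,i} - mean_i) · (x_{k,j} - mean_j), with n-1 = 3.
  S[U,U] = ((-0.75)·(-0.75) + (-0.75)·(-0.75) + (3.25)·(3.25) + (-1.75)·(-1.75)) / 3 = 14.75/3 = 4.9167
  S[U,V] = ((-0.75)·(-2.75) + (-0.75)·(3.25) + (3.25)·(-0.75) + (-1.75)·(0.25)) / 3 = -3.25/3 = -1.0833
  S[V,V] = ((-2.75)·(-2.75) + (3.25)·(3.25) + (-0.75)·(-0.75) + (0.25)·(0.25)) / 3 = 18.75/3 = 6.25

S is symmetric (S[j,i] = S[i,j]). Assembling:

S = [[4.9167, -1.0833],
 [-1.0833, 6.25]]


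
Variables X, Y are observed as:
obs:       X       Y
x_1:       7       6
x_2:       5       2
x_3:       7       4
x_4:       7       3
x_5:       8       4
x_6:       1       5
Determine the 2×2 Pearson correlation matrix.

Step 1 — column means:
  mean(X) = (7 + 5 + 7 + 7 + 8 + 1) / 6 = 35/6 = 5.8333
  mean(Y) = (6 + 2 + 4 + 3 + 4 + 5) / 6 = 24/6 = 4

Step 2 — sample variances and covariances s[i,j] = (1/(n-1)) · Σ_k (x_{k,i} - mean_i) · (x_{k,j} - mean_j), with n-1 = 5:
  s[X,X] = ((1.1667)·(1.1667) + (-0.8333)·(-0.8333) + (1.1667)·(1.1667) + (1.1667)·(1.1667) + (2.1667)·(2.1667) + (-4.8333)·(-4.8333)) / 5 = 32.8333/5 = 6.5667
  s[X,Y] = ((1.1667)·(2) + (-0.8333)·(-2) + (1.1667)·(0) + (1.1667)·(-1) + (2.1667)·(0) + (-4.8333)·(1)) / 5 = -2/5 = -0.4
  s[Y,Y] = ((2)·(2) + (-2)·(-2) + (0)·(0) + (-1)·(-1) + (0)·(0) + (1)·(1)) / 5 = 10/5 = 2
  Sample standard deviations s_i = √(s[i,i]):
  s(X) = √(6.5667) = 2.5626
  s(Y) = √(2) = 1.4142

Step 3 — r_{ij} = s_{ij} / (s_i · s_j):
  r[X,X] = 1 (diagonal).
  r[X,Y] = -0.4 / (2.5626 · 1.4142) = -0.4 / 3.624 = -0.1104
  r[Y,Y] = 1 (diagonal).

R is symmetric with unit diagonal. Assembling:

R = [[1, -0.1104],
 [-0.1104, 1]]


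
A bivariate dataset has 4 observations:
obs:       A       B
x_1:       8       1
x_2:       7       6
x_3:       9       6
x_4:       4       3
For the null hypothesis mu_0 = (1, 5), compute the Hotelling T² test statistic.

Step 1 — sample mean vector:
  mean(A) = (8 + 7 + 9 + 4) / 4 = 28/4 = 7
  mean(B) = (1 + 6 + 6 + 3) / 4 = 16/4 = 4
  x̄ = (7, 4),  deviation x̄ - mu_0 = (7, 4) - (1, 5) = (6, -1).

Step 2 — sample covariance matrix, S[i,j] = (1/(n-1)) · Σ_k (x_{k,i} - mean_i) · (x_{k,j} - mean_j), divisor n-1 = 3:
  S[A,A] = ((1)·(1) + (0)·(0) + (2)·(2) + (-3)·(-3)) / 3 = 14/3 = 4.6667
  S[A,B] = ((1)·(-3) + (0)·(2) + (2)·(2) + (-3)·(-1)) / 3 = 4/3 = 1.3333
  S[B,B] = ((-3)·(-3) + (2)·(2) + (2)·(2) + (-1)·(-1)) / 3 = 18/3 = 6
  S = [[4.6667, 1.3333],
 [1.3333, 6]].

Step 3 — invert S. det(S) = 4.6667·6 - (1.3333)² = 26.2222.
  S^{-1} = (1/det) · [[d, -b], [-b, a]] = [[0.2288, -0.0508],
 [-0.0508, 0.178]].

Step 4 — quadratic form (x̄ - mu_0)^T · S^{-1} · (x̄ - mu_0):
  S^{-1} · (x̄ - mu_0) = (1.4237, -0.4831),
  (x̄ - mu_0)^T · [...] = (6)·(1.4237) + (-1)·(-0.4831) = 9.0254.

Step 5 — scale by n: T² = 4 · 9.0254 = 36.1017.

T² ≈ 36.1017


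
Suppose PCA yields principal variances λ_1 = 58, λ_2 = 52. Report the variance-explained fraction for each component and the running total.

Step 1 — total variance = trace(Sigma) = Σ λ_i = 58 + 52 = 110.

Step 2 — fraction explained by component i = λ_i / Σ λ:
  PC1: 58/110 = 0.5273
  PC2: 52/110 = 0.4727

Step 3 — cumulative fraction after k components = (λ_1 + ... + λ_k) / Σ λ:
  k = 1: 58/110 = 0.5273
  k = 2: (58 + 52)/110 = 110/110 = 1

Summary (fraction, with percent):

explained: PC1 0.5273 (52.73%), PC2 0.4727 (47.27%);  cumulative: 0.5273, 1


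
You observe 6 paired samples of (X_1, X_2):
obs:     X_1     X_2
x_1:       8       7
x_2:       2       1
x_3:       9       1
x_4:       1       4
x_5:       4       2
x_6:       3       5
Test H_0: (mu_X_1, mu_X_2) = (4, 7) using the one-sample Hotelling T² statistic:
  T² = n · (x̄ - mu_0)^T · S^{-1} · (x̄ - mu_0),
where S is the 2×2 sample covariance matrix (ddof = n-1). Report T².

Step 1 — sample mean vector:
  mean(X_1) = (8 + 2 + 9 + 1 + 4 + 3) / 6 = 27/6 = 4.5
  mean(X_2) = (7 + 1 + 1 + 4 + 2 + 5) / 6 = 20/6 = 3.3333
  x̄ = (4.5, 3.3333),  deviation x̄ - mu_0 = (4.5, 3.3333) - (4, 7) = (0.5, -3.6667).

Step 2 — sample covariance matrix, S[i,j] = (1/(n-1)) · Σ_k (x_{k,i} - mean_i) · (x_{k,j} - mean_j), divisor n-1 = 5:
  S[X_1,X_1] = ((3.5)·(3.5) + (-2.5)·(-2.5) + (4.5)·(4.5) + (-3.5)·(-3.5) + (-0.5)·(-0.5) + (-1.5)·(-1.5)) / 5 = 53.5/5 = 10.7
  S[X_1,X_2] = ((3.5)·(3.6667) + (-2.5)·(-2.3333) + (4.5)·(-2.3333) + (-3.5)·(0.6667) + (-0.5)·(-1.3333) + (-1.5)·(1.6667)) / 5 = 4/5 = 0.8
  S[X_2,X_2] = ((3.6667)·(3.6667) + (-2.3333)·(-2.3333) + (-2.3333)·(-2.3333) + (0.6667)·(0.6667) + (-1.3333)·(-1.3333) + (1.6667)·(1.6667)) / 5 = 29.3333/5 = 5.8667
  S = [[10.7, 0.8],
 [0.8, 5.8667]].

Step 3 — invert S. det(S) = 10.7·5.8667 - (0.8)² = 62.1333.
  S^{-1} = (1/det) · [[d, -b], [-b, a]] = [[0.0944, -0.0129],
 [-0.0129, 0.1722]].

Step 4 — quadratic form (x̄ - mu_0)^T · S^{-1} · (x̄ - mu_0):
  S^{-1} · (x̄ - mu_0) = (0.0944, -0.6379),
  (x̄ - mu_0)^T · [...] = (0.5)·(0.0944) + (-3.6667)·(-0.6379) = 2.3861.

Step 5 — scale by n: T² = 6 · 2.3861 = 14.3165.

T² ≈ 14.3165


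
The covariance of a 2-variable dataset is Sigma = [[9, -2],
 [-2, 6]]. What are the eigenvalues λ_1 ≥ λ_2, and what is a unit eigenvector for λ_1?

Step 1 — characteristic polynomial of 2×2 Sigma:
  det(Sigma - λI) = λ² - trace · λ + det = 0.
  trace = 9 + 6 = 15, det = 9·6 - (-2)² = 50.
Step 2 — discriminant:
  Δ = trace² - 4·det = 225 - 200 = 25.
Step 3 — eigenvalues:
  λ = (trace ± √Δ)/2 = (15 ± 5)/2,
  λ_1 = 10,  λ_2 = 5.

Step 4 — unit eigenvector for λ_1: solve (Sigma - λ_1 I)v = 0. First row:
  (9 - 10)·v_x + (-2)·v_y = 0, i.e. (-1)·v_x + (-2)·v_y = 0,
  so v ∝ (b, λ_1 - a) = (-2, 1); multiply by -1 so the first entry is positive: u = (2, -1).
  ||u|| = √((2)² + (-1)²) = √(5) ≈ 2.2361,
  v_1 = u/||u|| ≈ (0.8944, -0.4472) (||v_1|| = 1).

λ_1 = 10,  λ_2 = 5;  v_1 ≈ (0.8944, -0.4472)


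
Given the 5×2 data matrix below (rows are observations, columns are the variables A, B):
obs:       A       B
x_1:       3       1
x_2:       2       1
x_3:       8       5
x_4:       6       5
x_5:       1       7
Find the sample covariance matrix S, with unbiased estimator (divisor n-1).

Step 1 — column means:
  mean(A) = (3 + 2 + 8 + 6 + 1) / 5 = 20/5 = 4
  mean(B) = (1 + 1 + 5 + 5 + 7) / 5 = 19/5 = 3.8

Step 2 — sample covariance S[i,j] = (1/(n-1)) · Σ_k (x_{k,i} - mean_i) · (x_{k,j} - mean_j), with n-1 = 4.
  S[A,A] = ((-1)·(-1) + (-2)·(-2) + (4)·(4) + (2)·(2) + (-3)·(-3)) / 4 = 34/4 = 8.5
  S[A,B] = ((-1)·(-2.8) + (-2)·(-2.8) + (4)·(1.2) + (2)·(1.2) + (-3)·(3.2)) / 4 = 6/4 = 1.5
  S[B,B] = ((-2.8)·(-2.8) + (-2.8)·(-2.8) + (1.2)·(1.2) + (1.2)·(1.2) + (3.2)·(3.2)) / 4 = 28.8/4 = 7.2

S is symmetric (S[j,i] = S[i,j]). Assembling:

S = [[8.5, 1.5],
 [1.5, 7.2]]


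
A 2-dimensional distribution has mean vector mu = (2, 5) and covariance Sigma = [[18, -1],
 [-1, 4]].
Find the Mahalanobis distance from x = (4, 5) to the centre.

Step 1 — centre the observation: (x - mu) = (2, 0).

Step 2 — invert Sigma. det(Sigma) = 18·4 - (-1)² = 71.
  Sigma^{-1} = (1/det) · [[d, -b], [-b, a]] = [[0.0563, 0.0141],
 [0.0141, 0.2535]].

Step 3 — form the quadratic (x - mu)^T · Sigma^{-1} · (x - mu):
  Sigma^{-1} · (x - mu) = (0.1127, 0.0282).
  (x - mu)^T · [Sigma^{-1} · (x - mu)] = (2)·(0.1127) + (0)·(0.0282) = 0.2254.

Step 4 — take square root: d = √(0.2254) ≈ 0.4747.

d(x, mu) = √(0.2254) ≈ 0.4747


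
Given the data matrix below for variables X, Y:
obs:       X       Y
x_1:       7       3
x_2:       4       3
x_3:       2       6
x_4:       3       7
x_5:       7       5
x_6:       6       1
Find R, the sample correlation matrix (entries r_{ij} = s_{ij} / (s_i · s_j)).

Step 1 — column means:
  mean(X) = (7 + 4 + 2 + 3 + 7 + 6) / 6 = 29/6 = 4.8333
  mean(Y) = (3 + 3 + 6 + 7 + 5 + 1) / 6 = 25/6 = 4.1667

Step 2 — sample variances and covariances s[i,j] = (1/(n-1)) · Σ_k (x_{k,i} - mean_i) · (x_{k,j} - mean_j), with n-1 = 5:
  s[X,X] = ((2.1667)·(2.1667) + (-0.8333)·(-0.8333) + (-2.8333)·(-2.8333) + (-1.8333)·(-1.8333) + (2.1667)·(2.1667) + (1.1667)·(1.1667)) / 5 = 22.8333/5 = 4.5667
  s[X,Y] = ((2.1667)·(-1.1667) + (-0.8333)·(-1.1667) + (-2.8333)·(1.8333) + (-1.8333)·(2.8333) + (2.1667)·(0.8333) + (1.1667)·(-3.1667)) / 5 = -13.8333/5 = -2.7667
  s[Y,Y] = ((-1.1667)·(-1.1667) + (-1.1667)·(-1.1667) + (1.8333)·(1.8333) + (2.8333)·(2.8333) + (0.8333)·(0.8333) + (-3.1667)·(-3.1667)) / 5 = 24.8333/5 = 4.9667
  Sample standard deviations s_i = √(s[i,i]):
  s(X) = √(4.5667) = 2.137
  s(Y) = √(4.9667) = 2.2286

Step 3 — r_{ij} = s_{ij} / (s_i · s_j):
  r[X,X] = 1 (diagonal).
  r[X,Y] = -2.7667 / (2.137 · 2.2286) = -2.7667 / 4.7625 = -0.5809
  r[Y,Y] = 1 (diagonal).

R is symmetric with unit diagonal. Assembling:

R = [[1, -0.5809],
 [-0.5809, 1]]


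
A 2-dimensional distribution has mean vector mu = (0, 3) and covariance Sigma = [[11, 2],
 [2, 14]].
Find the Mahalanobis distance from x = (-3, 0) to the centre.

Step 1 — centre the observation: (x - mu) = (-3, -3).

Step 2 — invert Sigma. det(Sigma) = 11·14 - (2)² = 150.
  Sigma^{-1} = (1/det) · [[d, -b], [-b, a]] = [[0.0933, -0.0133],
 [-0.0133, 0.0733]].

Step 3 — form the quadratic (x - mu)^T · Sigma^{-1} · (x - mu):
  Sigma^{-1} · (x - mu) = (-0.24, -0.18).
  (x - mu)^T · [Sigma^{-1} · (x - mu)] = (-3)·(-0.24) + (-3)·(-0.18) = 1.26.

Step 4 — take square root: d = √(1.26) ≈ 1.1225.

d(x, mu) = √(1.26) ≈ 1.1225


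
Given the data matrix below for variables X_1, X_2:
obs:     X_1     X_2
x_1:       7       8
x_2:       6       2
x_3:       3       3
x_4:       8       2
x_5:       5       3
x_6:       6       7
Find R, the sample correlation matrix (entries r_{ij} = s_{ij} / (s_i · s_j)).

Step 1 — column means:
  mean(X_1) = (7 + 6 + 3 + 8 + 5 + 6) / 6 = 35/6 = 5.8333
  mean(X_2) = (8 + 2 + 3 + 2 + 3 + 7) / 6 = 25/6 = 4.1667

Step 2 — sample variances and covariances s[i,j] = (1/(n-1)) · Σ_k (x_{k,i} - mean_i) · (x_{k,j} - mean_j), with n-1 = 5:
  s[X_1,X_1] = ((1.1667)·(1.1667) + (0.1667)·(0.1667) + (-2.8333)·(-2.8333) + (2.1667)·(2.1667) + (-0.8333)·(-0.8333) + (0.1667)·(0.1667)) / 5 = 14.8333/5 = 2.9667
  s[X_1,X_2] = ((1.1667)·(3.8333) + (0.1667)·(-2.1667) + (-2.8333)·(-1.1667) + (2.1667)·(-2.1667) + (-0.8333)·(-1.1667) + (0.1667)·(2.8333)) / 5 = 4.1667/5 = 0.8333
  s[X_2,X_2] = ((3.8333)·(3.8333) + (-2.1667)·(-2.1667) + (-1.1667)·(-1.1667) + (-2.1667)·(-2.1667) + (-1.1667)·(-1.1667) + (2.8333)·(2.8333)) / 5 = 34.8333/5 = 6.9667
  Sample standard deviations s_i = √(s[i,i]):
  s(X_1) = √(2.9667) = 1.7224
  s(X_2) = √(6.9667) = 2.6394

Step 3 — r_{ij} = s_{ij} / (s_i · s_j):
  r[X_1,X_1] = 1 (diagonal).
  r[X_1,X_2] = 0.8333 / (1.7224 · 2.6394) = 0.8333 / 4.5462 = 0.1833
  r[X_2,X_2] = 1 (diagonal).

R is symmetric with unit diagonal. Assembling:

R = [[1, 0.1833],
 [0.1833, 1]]


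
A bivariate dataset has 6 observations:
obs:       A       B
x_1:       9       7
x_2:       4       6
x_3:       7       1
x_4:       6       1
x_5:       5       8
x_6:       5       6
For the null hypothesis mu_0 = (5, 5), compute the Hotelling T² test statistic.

Step 1 — sample mean vector:
  mean(A) = (9 + 4 + 7 + 6 + 5 + 5) / 6 = 36/6 = 6
  mean(B) = (7 + 6 + 1 + 1 + 8 + 6) / 6 = 29/6 = 4.8333
  x̄ = (6, 4.8333),  deviation x̄ - mu_0 = (6, 4.8333) - (5, 5) = (1, -0.1667).

Step 2 — sample covariance matrix, S[i,j] = (1/(n-1)) · Σ_k (x_{k,i} - mean_i) · (x_{k,j} - mean_j), divisor n-1 = 5:
  S[A,A] = ((3)·(3) + (-2)·(-2) + (1)·(1) + (0)·(0) + (-1)·(-1) + (-1)·(-1)) / 5 = 16/5 = 3.2
  S[A,B] = ((3)·(2.1667) + (-2)·(1.1667) + (1)·(-3.8333) + (0)·(-3.8333) + (-1)·(3.1667) + (-1)·(1.1667)) / 5 = -4/5 = -0.8
  S[B,B] = ((2.1667)·(2.1667) + (1.1667)·(1.1667) + (-3.8333)·(-3.8333) + (-3.8333)·(-3.8333) + (3.1667)·(3.1667) + (1.1667)·(1.1667)) / 5 = 46.8333/5 = 9.3667
  S = [[3.2, -0.8],
 [-0.8, 9.3667]].

Step 3 — invert S. det(S) = 3.2·9.3667 - (-0.8)² = 29.3333.
  S^{-1} = (1/det) · [[d, -b], [-b, a]] = [[0.3193, 0.0273],
 [0.0273, 0.1091]].

Step 4 — quadratic form (x̄ - mu_0)^T · S^{-1} · (x̄ - mu_0):
  S^{-1} · (x̄ - mu_0) = (0.3148, 0.0091),
  (x̄ - mu_0)^T · [...] = (1)·(0.3148) + (-0.1667)·(0.0091) = 0.3133.

Step 5 — scale by n: T² = 6 · 0.3133 = 1.8795.

T² ≈ 1.8795


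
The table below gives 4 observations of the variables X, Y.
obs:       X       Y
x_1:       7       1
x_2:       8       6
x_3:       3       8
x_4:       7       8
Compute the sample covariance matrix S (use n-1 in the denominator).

Step 1 — column means:
  mean(X) = (7 + 8 + 3 + 7) / 4 = 25/4 = 6.25
  mean(Y) = (1 + 6 + 8 + 8) / 4 = 23/4 = 5.75

Step 2 — sample covariance S[i,j] = (1/(n-1)) · Σ_k (x_{k,i} - mean_i) · (x_{k,j} - mean_j), with n-1 = 3.
  S[X,X] = ((0.75)·(0.75) + (1.75)·(1.75) + (-3.25)·(-3.25) + (0.75)·(0.75)) / 3 = 14.75/3 = 4.9167
  S[X,Y] = ((0.75)·(-4.75) + (1.75)·(0.25) + (-3.25)·(2.25) + (0.75)·(2.25)) / 3 = -8.75/3 = -2.9167
  S[Y,Y] = ((-4.75)·(-4.75) + (0.25)·(0.25) + (2.25)·(2.25) + (2.25)·(2.25)) / 3 = 32.75/3 = 10.9167

S is symmetric (S[j,i] = S[i,j]). Assembling:

S = [[4.9167, -2.9167],
 [-2.9167, 10.9167]]


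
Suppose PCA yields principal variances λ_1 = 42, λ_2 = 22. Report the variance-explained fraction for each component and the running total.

Step 1 — total variance = trace(Sigma) = Σ λ_i = 42 + 22 = 64.

Step 2 — fraction explained by component i = λ_i / Σ λ:
  PC1: 42/64 = 0.6562
  PC2: 22/64 = 0.3438

Step 3 — cumulative fraction after k components = (λ_1 + ... + λ_k) / Σ λ:
  k = 1: 42/64 = 0.6562
  k = 2: (42 + 22)/64 = 64/64 = 1

Summary (fraction, with percent):

explained: PC1 0.6562 (65.62%), PC2 0.3438 (34.38%);  cumulative: 0.6562, 1


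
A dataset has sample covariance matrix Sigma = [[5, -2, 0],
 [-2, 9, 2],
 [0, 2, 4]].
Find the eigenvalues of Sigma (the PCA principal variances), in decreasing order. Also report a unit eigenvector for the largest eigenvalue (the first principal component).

Step 1 — characteristic polynomial p(λ) = det(λI - Sigma) = λ³ - tr·λ² + c_1·λ - det, where tr = trace, c_1 = sum of the principal 2×2 minors, det = det(Sigma):
  tr = 5 + 9 + 4 = 18,
  c_1 = (5·9 - (-2)²) + (5·4 - (0)²) + (9·4 - (2)²) = 41 + 20 + 32 = 93,
  det = 5·(9·4 - (2)²) - (-2)·((-2)·4 - (2)·(0)) + (0)·((-2)·(2) - 9·(0)) = 5·(32) - (-2)·(-8) + (0)·(-4) = 144.
  So p(λ) = λ³ - 18λ² + 93λ - 144.
Step 2 — look for an integer root (rational root theorem: any rational root is an integer divisor of 144). Testing λ = 3:
  p(3) = 27 - 162 + 279 - 144 = 0  ✓
  Dividing out (λ - 3): p(λ) = (λ - 3)(λ² - 15λ + 48).
Step 3 — remaining eigenvalues from the quadratic λ² - 15λ + 48 = 0:
  Δ = 15² - 4·48 = 225 - 192 = 33,  λ = (15 ± √33)/2 = (15 ± 5.7446)/2 ≈ 10.3723 or 4.6277.
  Sorted: λ_1 = 10.3723,  λ_2 = 4.6277,  λ_3 = 3  (check: sum = 18 = tr ✓).

Step 4 — unit eigenvector for λ_1 ≈ 10.3723: v spans the null space of (Sigma - λ_1 I), whose rows are
  r_1 = (-5.3723, -2, 0),  r_2 = (-2, -1.3723, 2),  r_3 = (0, 2, -6.3723).
  v is orthogonal to every row, so take v ∝ r_1 × r_2 = ((-2)·(2) - (0)·(-1.3723), (0)·(-2) - (-5.3723)·(2), (-5.3723)·(-1.3723) - (-2)·(-2)) ≈ (-4, 10.7446, 3.3723).
  Rescale (multiply by -1 so the first nonzero entry is positive): u = (4, -10.7446, -3.3723).
  ||u|| = √((4)² + (-10.7446)² + (-3.3723)²) = √(142.8179) ≈ 11.9506,  v_1 = u/||u|| ≈ (0.3347, -0.8991, -0.2822) (||v_1|| = 1).

λ_1 = 10.3723,  λ_2 = 4.6277,  λ_3 = 3;  v_1 ≈ (0.3347, -0.8991, -0.2822)


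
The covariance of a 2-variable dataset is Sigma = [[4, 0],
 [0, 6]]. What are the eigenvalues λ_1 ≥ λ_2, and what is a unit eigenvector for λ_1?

Step 1 — characteristic polynomial of 2×2 Sigma:
  det(Sigma - λI) = λ² - trace · λ + det = 0.
  trace = 4 + 6 = 10, det = 4·6 - (0)² = 24.
Step 2 — discriminant:
  Δ = trace² - 4·det = 100 - 96 = 4.
Step 3 — eigenvalues:
  λ = (trace ± √Δ)/2 = (10 ± 2)/2,
  λ_1 = 6,  λ_2 = 4.

Step 4 — unit eigenvector for λ_1: Sigma is diagonal, so its eigenvectors are the coordinate axes. λ_1 = 6 is the diagonal entry on the second coordinate axis, hence
  v_1 = (0, 1) (||v_1|| = 1).

λ_1 = 6,  λ_2 = 4;  v_1 ≈ (0, 1)
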